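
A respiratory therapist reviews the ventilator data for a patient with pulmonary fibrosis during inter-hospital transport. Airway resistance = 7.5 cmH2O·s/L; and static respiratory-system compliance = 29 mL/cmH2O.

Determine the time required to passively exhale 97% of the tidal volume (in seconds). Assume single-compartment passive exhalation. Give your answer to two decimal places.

τ = R × C = 7.5 × 29 mL/cmH2O = 7.5 × 0.029 L/cmH2O = 0.2175 s.
Exhaled fraction f = 1 − e^(−t/τ) → t = −τ·ln(1 − f) = −0.2175·ln(0.03) = 0.7627 s.

0.76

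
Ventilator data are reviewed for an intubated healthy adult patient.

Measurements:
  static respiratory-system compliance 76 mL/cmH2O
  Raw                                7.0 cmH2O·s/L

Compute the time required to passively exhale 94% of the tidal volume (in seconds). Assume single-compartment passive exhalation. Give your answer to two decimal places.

1.50

τ = R × C = 7.0 × 76 mL/cmH2O = 7.0 × 0.076 L/cmH2O = 0.532 s.
Exhaled fraction f = 1 − e^(−t/τ) → t = −τ·ln(1 − f) = −0.532·ln(0.06) = 1.497 s.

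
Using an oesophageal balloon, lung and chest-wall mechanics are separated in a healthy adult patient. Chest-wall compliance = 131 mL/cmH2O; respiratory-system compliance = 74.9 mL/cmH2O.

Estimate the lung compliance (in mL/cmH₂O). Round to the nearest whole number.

175

1/CL = 1/Crs − 1/Ccw.
1/CL = 1/74.9 − 1/131 = 0.005718.
CL = 174.89 mL/cmH2O.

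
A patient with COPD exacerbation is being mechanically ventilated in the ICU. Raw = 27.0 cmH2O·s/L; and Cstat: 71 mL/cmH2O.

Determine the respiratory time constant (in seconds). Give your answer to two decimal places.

τ = R × C = 27.0 × 71 mL/cmH2O = 27.0 × 0.071 L/cmH2O = 1.917 s.

1.92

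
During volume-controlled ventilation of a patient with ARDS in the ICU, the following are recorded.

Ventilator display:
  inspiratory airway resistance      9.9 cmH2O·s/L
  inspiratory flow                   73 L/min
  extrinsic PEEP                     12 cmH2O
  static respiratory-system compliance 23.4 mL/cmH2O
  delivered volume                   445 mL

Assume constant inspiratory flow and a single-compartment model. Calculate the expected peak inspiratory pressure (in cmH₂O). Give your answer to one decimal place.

43.1

Flow: 73 L/min ÷ 60 = 1.2167 L/s.
Equation of motion (constant flow): PIP = Vt/C + R·V̇ + PEEP.
PIP = 445/23.4 + 9.9×1.2167 + 12 = 19.017 + 12.045 + 12 = 43.062 cmH2O.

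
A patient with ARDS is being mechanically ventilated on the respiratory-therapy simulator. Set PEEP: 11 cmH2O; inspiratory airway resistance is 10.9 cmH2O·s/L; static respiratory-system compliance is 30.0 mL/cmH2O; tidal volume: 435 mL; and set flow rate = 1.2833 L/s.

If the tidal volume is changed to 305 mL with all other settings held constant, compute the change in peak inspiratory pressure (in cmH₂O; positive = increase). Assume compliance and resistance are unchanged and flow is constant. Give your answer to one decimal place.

PIP = Vt/C + R·V̇ + PEEP (constant-flow equation of motion).
Only the elastic term changes: ΔPIP = ΔVt / C = (305 − 435) / 30.0 = -4.333 cmH2O.

-4.3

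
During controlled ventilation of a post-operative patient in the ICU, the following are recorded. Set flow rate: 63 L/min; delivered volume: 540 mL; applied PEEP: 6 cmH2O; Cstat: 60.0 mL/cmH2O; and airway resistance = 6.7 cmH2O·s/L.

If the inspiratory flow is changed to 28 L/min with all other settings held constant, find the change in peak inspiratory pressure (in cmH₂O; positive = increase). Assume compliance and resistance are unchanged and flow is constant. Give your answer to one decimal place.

-3.9

Flow: 63 L/min ÷ 60 = 1.05 L/s.
New flow: 28 L/min ÷ 60 = 0.4667 L/s.
PIP = Vt/C + R·V̇ + PEEP (constant-flow equation of motion).
Only the resistive term changes: ΔPIP = R × ΔV̇ = 6.7 × (0.4667 − 1.05) = 6.7 × -0.5833 = -3.908 cmH2O.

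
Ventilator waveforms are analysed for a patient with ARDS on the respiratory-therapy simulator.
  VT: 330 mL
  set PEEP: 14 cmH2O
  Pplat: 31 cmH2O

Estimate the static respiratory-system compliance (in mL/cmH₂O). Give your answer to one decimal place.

19.4

Cstat = Vt / (Pplat − PEEP) = 330 / (31 − 14) = 330 / 17.0 = 19.412 mL/cmH2O.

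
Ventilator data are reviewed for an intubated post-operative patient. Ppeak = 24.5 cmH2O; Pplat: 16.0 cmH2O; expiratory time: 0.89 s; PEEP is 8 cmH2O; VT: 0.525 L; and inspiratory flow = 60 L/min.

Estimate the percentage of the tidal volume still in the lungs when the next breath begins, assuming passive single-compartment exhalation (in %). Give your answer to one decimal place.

Flow: 60 L/min ÷ 60 = 1 L/s.
R = (PIP − Pplat)/V̇ = (24.5 − 16.0) / 1 = 8.5/1 = 8.5 cmH2O·s/L.
C = Vt/(Pplat − PEEP) = 525.0 / (16.0 − 8) = 525.0/8.0 = 65.625 mL/cmH2O.
τ = R × C = 8.5 × 0.06563 L/cmH2O = 0.5579 s.
Fraction remaining at end-expiration = e^(−Te/τ) = e^(−0.89/0.5579) = 0.2029 → 20.29%.

20.3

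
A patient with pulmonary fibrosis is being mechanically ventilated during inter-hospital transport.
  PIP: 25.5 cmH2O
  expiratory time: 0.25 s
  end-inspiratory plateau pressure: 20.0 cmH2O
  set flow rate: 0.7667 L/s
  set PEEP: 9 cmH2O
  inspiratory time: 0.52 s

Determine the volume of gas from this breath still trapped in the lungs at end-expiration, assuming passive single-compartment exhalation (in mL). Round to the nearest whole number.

Vt = flow × Ti = 0.7667 L/s × 0.52 s × 1000 mL/L = 398.68 mL.
R = (PIP − Pplat)/V̇ = (25.5 − 20.0) / 0.7667 = 5.5/0.7667 = 7.174 cmH2O·s/L.
C = Vt/(Pplat − PEEP) = 398.68 / (20.0 − 9) = 398.68/11.0 = 36.244 mL/cmH2O.
τ = R × C = 7.174 × 0.03624 L/cmH2O = 0.26 s.
Fraction remaining = e^(−Te/τ) = e^(−0.25/0.26) = 0.3823.
Trapped volume = 398.68 × 0.3823 = 152.42 mL.

152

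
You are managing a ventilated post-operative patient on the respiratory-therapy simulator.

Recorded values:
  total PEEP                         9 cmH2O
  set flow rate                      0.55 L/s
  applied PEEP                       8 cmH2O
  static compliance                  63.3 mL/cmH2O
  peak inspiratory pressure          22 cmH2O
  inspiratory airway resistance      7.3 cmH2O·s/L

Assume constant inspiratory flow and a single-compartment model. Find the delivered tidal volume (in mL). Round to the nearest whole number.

569

Total PEEP = 9 cmH2O (set 8 + intrinsic 1); this is the baseline alveolar pressure.
Equation of motion (constant flow): PIP = Vt/C + R·V̇ + PEEP.
Vt/C = PIP − R·V̇ − PEEP = 22 − 4.015 − 9 = 8.985 cmH2O.
Vt = C × 8.985 = 63.3 × 8.985 = 568.75 mL.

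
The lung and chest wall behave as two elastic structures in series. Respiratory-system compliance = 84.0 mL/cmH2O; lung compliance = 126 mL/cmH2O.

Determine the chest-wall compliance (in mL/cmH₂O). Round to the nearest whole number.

252

1/Ccw = 1/Crs − 1/CL.
1/Ccw = 1/84.0 − 1/126 = 0.003968.
Ccw = 252.02 mL/cmH2O.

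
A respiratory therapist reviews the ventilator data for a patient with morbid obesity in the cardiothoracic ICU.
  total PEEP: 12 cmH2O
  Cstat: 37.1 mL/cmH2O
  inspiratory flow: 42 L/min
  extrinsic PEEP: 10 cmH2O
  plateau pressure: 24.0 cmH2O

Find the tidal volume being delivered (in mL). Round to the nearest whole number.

End-expiratory occlusion gives total PEEP = 12 cmH2O (intrinsic PEEP = 12 − 10 = 2). Use total PEEP for the elastic gradient.
Vt = Cstat × (Pplat − PEEPtotal) = 37.1 × (24.0 − 12) = 37.1 × 12.0 = 445.2 mL.

445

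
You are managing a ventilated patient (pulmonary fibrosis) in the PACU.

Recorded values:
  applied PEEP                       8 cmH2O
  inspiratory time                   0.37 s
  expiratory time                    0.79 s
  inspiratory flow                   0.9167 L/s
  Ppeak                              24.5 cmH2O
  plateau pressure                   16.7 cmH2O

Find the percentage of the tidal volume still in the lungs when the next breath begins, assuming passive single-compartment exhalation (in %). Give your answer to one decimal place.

9.2

Vt = flow × Ti = 0.9167 L/s × 0.37 s × 1000 mL/L = 339.18 mL.
R = (PIP − Pplat)/V̇ = (24.5 − 16.7) / 0.9167 = 7.8/0.9167 = 8.509 cmH2O·s/L.
C = Vt/(Pplat − PEEP) = 339.18 / (16.7 − 8) = 339.18/8.7 = 38.986 mL/cmH2O.
τ = R × C = 8.509 × 0.03899 L/cmH2O = 0.3318 s.
Fraction remaining at end-expiration = e^(−Te/τ) = e^(−0.79/0.3318) = 0.09246 → 9.246%.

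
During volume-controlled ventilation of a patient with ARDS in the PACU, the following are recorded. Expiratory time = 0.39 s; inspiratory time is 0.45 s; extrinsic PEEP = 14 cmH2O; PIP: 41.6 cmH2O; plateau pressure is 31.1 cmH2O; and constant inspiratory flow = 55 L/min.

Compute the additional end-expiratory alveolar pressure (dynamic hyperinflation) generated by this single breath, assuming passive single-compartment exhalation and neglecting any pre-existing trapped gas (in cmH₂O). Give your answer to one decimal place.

Flow: 55 L/min ÷ 60 = 0.9167 L/s.
Vt = flow × Ti = 0.9167 L/s × 0.45 s × 1000 mL/L = 412.52 mL.
R = (PIP − Pplat)/V̇ = (41.6 − 31.1) / 0.9167 = 10.5/0.9167 = 11.454 cmH2O·s/L.
C = Vt/(Pplat − PEEP) = 412.52 / (31.1 − 14) = 412.52/17.1 = 24.124 mL/cmH2O.
τ = R × C = 11.454 × 0.02412 L/cmH2O = 0.2763 s.
Fraction remaining = e^(−Te/τ) = e^(−0.39/0.2763) = 0.2438; trapped volume = 412.52 × 0.2438 = 100.57 mL.
Additional alveolar pressure from trapping ≈ V_trapped / C = 100.57 / 24.124 = 4.169 cmH2O.

4.2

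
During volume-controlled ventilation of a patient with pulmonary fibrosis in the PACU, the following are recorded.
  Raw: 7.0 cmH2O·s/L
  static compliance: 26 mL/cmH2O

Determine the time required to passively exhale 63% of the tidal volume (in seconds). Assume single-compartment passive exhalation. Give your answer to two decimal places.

0.18

τ = R × C = 7.0 × 26 mL/cmH2O = 7.0 × 0.026 L/cmH2O = 0.182 s.
Exhaled fraction f = 1 − e^(−t/τ) → t = −τ·ln(1 − f) = −0.182·ln(0.37) = 0.181 s.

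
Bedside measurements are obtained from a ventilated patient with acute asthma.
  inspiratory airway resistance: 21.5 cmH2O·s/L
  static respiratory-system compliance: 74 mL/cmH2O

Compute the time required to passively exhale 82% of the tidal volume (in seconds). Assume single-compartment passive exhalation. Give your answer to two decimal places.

τ = R × C = 21.5 × 74 mL/cmH2O = 21.5 × 0.074 L/cmH2O = 1.591 s.
Exhaled fraction f = 1 − e^(−t/τ) → t = −τ·ln(1 − f) = −1.591·ln(0.18) = 2.728 s.

2.73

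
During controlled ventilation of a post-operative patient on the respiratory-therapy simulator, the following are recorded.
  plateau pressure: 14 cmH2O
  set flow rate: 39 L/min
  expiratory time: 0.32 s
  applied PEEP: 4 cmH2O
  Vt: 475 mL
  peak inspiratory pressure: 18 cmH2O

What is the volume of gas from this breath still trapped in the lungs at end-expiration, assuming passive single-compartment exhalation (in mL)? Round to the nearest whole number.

Flow: 39 L/min ÷ 60 = 0.65 L/s.
R = (PIP − Pplat)/V̇ = (18 − 14) / 0.65 = 4.0/0.65 = 6.154 cmH2O·s/L.
C = Vt/(Pplat − PEEP) = 475.0 / (14 − 4) = 475.0/10.0 = 47.5 mL/cmH2O.
τ = R × C = 6.154 × 0.0475 L/cmH2O = 0.2923 s.
Fraction remaining = e^(−Te/τ) = e^(−0.32/0.2923) = 0.3346.
Trapped volume = 475.0 × 0.3346 = 158.94 mL.

159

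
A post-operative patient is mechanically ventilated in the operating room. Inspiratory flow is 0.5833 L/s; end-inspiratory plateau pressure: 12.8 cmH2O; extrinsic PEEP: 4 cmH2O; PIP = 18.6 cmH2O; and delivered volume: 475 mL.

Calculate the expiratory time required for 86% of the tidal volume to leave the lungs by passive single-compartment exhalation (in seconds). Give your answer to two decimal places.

1.06

R = (PIP − Pplat)/V̇ = (18.6 − 12.8) / 0.5833 = 5.8/0.5833 = 9.943 cmH2O·s/L.
C = Vt/(Pplat − PEEP) = 475.0 / (12.8 − 4) = 475.0/8.8 = 53.977 mL/cmH2O.
τ = R × C = 9.943 × 0.05398 L/cmH2O = 0.5367 s.
t = −τ·ln(1 − 0.86) = −0.5367·ln(0.14) = 1.055 s.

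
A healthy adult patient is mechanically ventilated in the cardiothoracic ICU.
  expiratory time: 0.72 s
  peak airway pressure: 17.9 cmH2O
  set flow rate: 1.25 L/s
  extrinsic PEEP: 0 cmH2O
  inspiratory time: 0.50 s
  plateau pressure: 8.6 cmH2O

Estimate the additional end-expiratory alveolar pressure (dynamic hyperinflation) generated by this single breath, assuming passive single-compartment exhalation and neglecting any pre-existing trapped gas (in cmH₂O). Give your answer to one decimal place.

2.3

Vt = flow × Ti = 1.25 L/s × 0.50 s × 1000 mL/L = 625.0 mL.
R = (PIP − Pplat)/V̇ = (17.9 − 8.6) / 1.25 = 9.3/1.25 = 7.44 cmH2O·s/L.
C = Vt/(Pplat − PEEP) = 625.0 / (8.6 − 0) = 625.0/8.6 = 72.674 mL/cmH2O.
τ = R × C = 7.44 × 0.07267 L/cmH2O = 0.5407 s.
Fraction remaining = e^(−Te/τ) = e^(−0.72/0.5407) = 0.2641; trapped volume = 625.0 × 0.2641 = 165.06 mL.
Additional alveolar pressure from trapping ≈ V_trapped / C = 165.06 / 72.674 = 2.271 cmH2O.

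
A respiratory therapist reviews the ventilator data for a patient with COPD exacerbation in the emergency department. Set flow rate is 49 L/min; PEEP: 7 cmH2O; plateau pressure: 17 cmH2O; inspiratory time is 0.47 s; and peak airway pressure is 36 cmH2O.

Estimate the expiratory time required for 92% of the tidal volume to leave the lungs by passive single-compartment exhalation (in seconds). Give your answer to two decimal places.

2.26

Flow: 49 L/min ÷ 60 = 0.8167 L/s.
Vt = flow × Ti = 0.8167 L/s × 0.47 s × 1000 mL/L = 383.85 mL.
R = (PIP − Pplat)/V̇ = (36 − 17) / 0.8167 = 19.0/0.8167 = 23.264 cmH2O·s/L.
C = Vt/(Pplat − PEEP) = 383.85 / (17 − 7) = 383.85/10.0 = 38.385 mL/cmH2O.
τ = R × C = 23.264 × 0.03839 L/cmH2O = 0.8931 s.
t = −τ·ln(1 − 0.92) = −0.8931·ln(0.08) = 2.256 s.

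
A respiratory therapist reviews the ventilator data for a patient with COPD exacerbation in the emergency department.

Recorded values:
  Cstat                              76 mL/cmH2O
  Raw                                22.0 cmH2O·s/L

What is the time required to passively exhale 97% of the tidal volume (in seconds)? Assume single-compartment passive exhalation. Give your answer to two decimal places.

τ = R × C = 22.0 × 76 mL/cmH2O = 22.0 × 0.076 L/cmH2O = 1.672 s.
Exhaled fraction f = 1 − e^(−t/τ) → t = −τ·ln(1 − f) = −1.672·ln(0.03) = 5.863 s.

5.86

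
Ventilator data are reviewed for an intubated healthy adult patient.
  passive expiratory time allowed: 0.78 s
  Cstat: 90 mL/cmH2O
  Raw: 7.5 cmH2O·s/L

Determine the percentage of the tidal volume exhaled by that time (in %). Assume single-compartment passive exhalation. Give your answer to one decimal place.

68.5

τ = R × C = 7.5 × 90 mL/cmH2O = 7.5 × 0.090 L/cmH2O = 0.675 s.
Passive exhalation: V(t)/V₀ = e^(−t/τ) = e^(−0.78/0.675) = 0.3149.
Fraction exhaled = 1 − 0.3149 = 0.6851 → 68.51%.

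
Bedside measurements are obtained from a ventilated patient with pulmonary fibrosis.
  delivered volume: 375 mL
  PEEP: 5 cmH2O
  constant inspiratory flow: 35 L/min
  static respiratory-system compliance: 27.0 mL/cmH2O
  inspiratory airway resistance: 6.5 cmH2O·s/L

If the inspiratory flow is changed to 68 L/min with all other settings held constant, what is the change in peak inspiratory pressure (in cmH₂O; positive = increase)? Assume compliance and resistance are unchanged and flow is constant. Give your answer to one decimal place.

3.6

Flow: 35 L/min ÷ 60 = 0.5833 L/s.
New flow: 68 L/min ÷ 60 = 1.1333 L/s.
PIP = Vt/C + R·V̇ + PEEP (constant-flow equation of motion).
Only the resistive term changes: ΔPIP = R × ΔV̇ = 6.5 × (1.1333 − 0.5833) = 6.5 × 0.55 = 3.575 cmH2O.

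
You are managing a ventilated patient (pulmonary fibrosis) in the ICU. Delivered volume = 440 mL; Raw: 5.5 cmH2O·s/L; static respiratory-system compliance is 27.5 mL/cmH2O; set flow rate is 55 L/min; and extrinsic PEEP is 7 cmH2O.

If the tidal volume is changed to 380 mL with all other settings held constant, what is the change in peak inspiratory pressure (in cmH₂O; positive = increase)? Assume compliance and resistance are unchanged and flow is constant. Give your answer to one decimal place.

-2.2

PIP = Vt/C + R·V̇ + PEEP (constant-flow equation of motion).
Only the elastic term changes: ΔPIP = ΔVt / C = (380 − 440) / 27.5 = -2.182 cmH2O.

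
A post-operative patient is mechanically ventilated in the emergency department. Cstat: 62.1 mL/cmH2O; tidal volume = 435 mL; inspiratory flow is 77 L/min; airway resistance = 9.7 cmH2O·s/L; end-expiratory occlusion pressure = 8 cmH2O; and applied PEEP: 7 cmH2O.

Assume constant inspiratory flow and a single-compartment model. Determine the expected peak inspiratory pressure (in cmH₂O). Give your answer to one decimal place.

Flow: 77 L/min ÷ 60 = 1.2833 L/s.
Total PEEP = 8 cmH2O (set 7 + intrinsic 1); this is the baseline alveolar pressure.
Equation of motion (constant flow): PIP = Vt/C + R·V̇ + PEEP.
PIP = 435/62.1 + 9.7×1.2833 + 8 = 7.005 + 12.448 + 8 = 27.453 cmH2O.

27.5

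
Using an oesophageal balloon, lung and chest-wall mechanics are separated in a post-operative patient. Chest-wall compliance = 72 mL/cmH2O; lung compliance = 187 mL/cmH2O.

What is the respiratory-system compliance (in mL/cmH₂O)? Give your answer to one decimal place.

52.0

Lung and chest wall are elastances in series: 1/Crs = 1/CL + 1/Ccw.
1/Crs = 1/187 + 1/72 = 0.01924.
Crs = 51.975 mL/cmH2O.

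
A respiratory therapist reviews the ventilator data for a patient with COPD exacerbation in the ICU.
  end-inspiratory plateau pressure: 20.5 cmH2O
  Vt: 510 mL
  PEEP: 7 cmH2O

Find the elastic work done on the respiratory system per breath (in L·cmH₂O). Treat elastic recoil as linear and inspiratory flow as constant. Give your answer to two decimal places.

Elastic work ≈ ½ × (Pplat − PEEP) × Vt = 0.5 × (20.5 − 7) × 0.510 L = 0.5 × 13.5 × 0.510 = 3.443 L·cmH2O.

3.44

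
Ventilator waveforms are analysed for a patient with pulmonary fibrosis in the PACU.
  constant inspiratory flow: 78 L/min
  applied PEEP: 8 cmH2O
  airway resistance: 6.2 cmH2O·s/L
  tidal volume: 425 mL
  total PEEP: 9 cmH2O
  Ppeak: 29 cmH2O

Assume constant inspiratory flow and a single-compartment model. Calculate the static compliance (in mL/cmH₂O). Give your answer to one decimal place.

35.6

Flow: 78 L/min ÷ 60 = 1.3 L/s.
Total PEEP = 9 cmH2O (set 8 + intrinsic 1); this is the baseline alveolar pressure.
Equation of motion (constant flow): PIP = Vt/C + R·V̇ + PEEP.
Vt/C = PIP − R·V̇ − PEEP = 29 − 6.2×1.3 − 9 = 29 − 8.06 − 9 = 11.94 cmH2O.
C = Vt / 11.94 = 425 / 11.94 = 35.595 mL/cmH2O.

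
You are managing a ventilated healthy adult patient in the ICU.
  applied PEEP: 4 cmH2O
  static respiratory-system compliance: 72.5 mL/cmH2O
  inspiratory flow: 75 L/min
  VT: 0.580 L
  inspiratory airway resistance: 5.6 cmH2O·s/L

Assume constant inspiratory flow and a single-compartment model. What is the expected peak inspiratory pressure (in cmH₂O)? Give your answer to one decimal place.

Flow: 75 L/min ÷ 60 = 1.25 L/s.
Equation of motion (constant flow): PIP = Vt/C + R·V̇ + PEEP.
PIP = 580/72.5 + 5.6×1.25 + 4 = 8.0 + 7.0 + 4 = 19.0 cmH2O.

19.0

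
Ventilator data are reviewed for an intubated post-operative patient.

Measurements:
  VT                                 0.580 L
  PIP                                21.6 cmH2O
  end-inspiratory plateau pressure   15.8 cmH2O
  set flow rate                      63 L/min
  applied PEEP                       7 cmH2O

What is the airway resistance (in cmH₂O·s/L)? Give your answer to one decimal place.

Flow: 63 L/min ÷ 60 = 1.05 L/s.
Raw = (PIP − Pplat) / flow = (21.6 − 15.8) / 1.05 = 5.8 / 1.05 = 5.524 cmH2O·s/L.

5.5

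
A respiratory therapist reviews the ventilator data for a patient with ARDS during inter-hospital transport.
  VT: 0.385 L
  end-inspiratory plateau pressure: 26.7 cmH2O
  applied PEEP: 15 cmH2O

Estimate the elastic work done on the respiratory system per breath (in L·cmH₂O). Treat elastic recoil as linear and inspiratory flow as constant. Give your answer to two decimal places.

2.25

Elastic work ≈ ½ × (Pplat − PEEP) × Vt = 0.5 × (26.7 − 15) × 0.385 L = 0.5 × 11.7 × 0.385 = 2.252 L·cmH2O.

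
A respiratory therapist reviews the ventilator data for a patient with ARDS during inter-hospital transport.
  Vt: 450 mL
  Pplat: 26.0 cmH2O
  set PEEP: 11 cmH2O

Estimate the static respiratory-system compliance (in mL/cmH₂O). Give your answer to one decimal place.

30.0

Cstat = Vt / (Pplat − PEEP) = 450 / (26.0 − 11) = 450 / 15.0 = 30.0 mL/cmH2O.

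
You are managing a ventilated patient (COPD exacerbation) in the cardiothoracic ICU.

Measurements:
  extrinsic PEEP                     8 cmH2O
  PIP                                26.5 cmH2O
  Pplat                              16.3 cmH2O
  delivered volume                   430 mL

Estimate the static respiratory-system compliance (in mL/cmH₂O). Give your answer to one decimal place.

51.8

Cstat = Vt / (Pplat − PEEP) = 430 / (16.3 − 8) = 430 / 8.3 = 51.807 mL/cmH2O.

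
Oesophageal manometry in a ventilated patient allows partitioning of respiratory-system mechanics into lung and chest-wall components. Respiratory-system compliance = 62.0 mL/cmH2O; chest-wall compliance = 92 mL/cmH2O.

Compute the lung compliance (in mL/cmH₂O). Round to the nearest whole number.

190

1/CL = 1/Crs − 1/Ccw.
1/CL = 1/62.0 − 1/92 = 0.005259.
CL = 190.15 mL/cmH2O.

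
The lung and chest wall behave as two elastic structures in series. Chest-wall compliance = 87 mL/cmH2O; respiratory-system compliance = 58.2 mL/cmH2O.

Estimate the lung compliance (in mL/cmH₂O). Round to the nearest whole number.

176

1/CL = 1/Crs − 1/Ccw.
1/CL = 1/58.2 − 1/87 = 0.005688.
CL = 175.81 mL/cmH2O.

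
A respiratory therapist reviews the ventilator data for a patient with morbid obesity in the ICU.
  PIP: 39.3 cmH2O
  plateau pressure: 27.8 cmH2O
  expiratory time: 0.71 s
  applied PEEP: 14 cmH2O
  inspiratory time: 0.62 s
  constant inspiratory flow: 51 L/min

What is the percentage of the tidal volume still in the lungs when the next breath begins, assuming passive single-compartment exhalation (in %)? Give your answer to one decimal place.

Flow: 51 L/min ÷ 60 = 0.85 L/s.
Vt = flow × Ti = 0.85 L/s × 0.62 s × 1000 mL/L = 527.0 mL.
R = (PIP − Pplat)/V̇ = (39.3 − 27.8) / 0.85 = 11.5/0.85 = 13.529 cmH2O·s/L.
C = Vt/(Pplat − PEEP) = 527.0 / (27.8 − 14) = 527.0/13.8 = 38.188 mL/cmH2O.
τ = R × C = 13.529 × 0.03819 L/cmH2O = 0.5167 s.
Fraction remaining at end-expiration = e^(−Te/τ) = e^(−0.71/0.5167) = 0.2531 → 25.31%.

25.3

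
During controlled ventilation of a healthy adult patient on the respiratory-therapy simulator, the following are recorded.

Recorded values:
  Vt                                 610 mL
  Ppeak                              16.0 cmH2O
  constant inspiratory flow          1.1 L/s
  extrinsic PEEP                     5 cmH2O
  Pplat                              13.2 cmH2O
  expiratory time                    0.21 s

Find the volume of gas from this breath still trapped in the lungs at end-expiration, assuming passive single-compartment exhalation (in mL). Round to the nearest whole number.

R = (PIP − Pplat)/V̇ = (16.0 − 13.2) / 1.1 = 2.8/1.1 = 2.545 cmH2O·s/L.
C = Vt/(Pplat − PEEP) = 610.0 / (13.2 − 5) = 610.0/8.2 = 74.39 mL/cmH2O.
τ = R × C = 2.545 × 0.07439 L/cmH2O = 0.1893 s.
Fraction remaining = e^(−Te/τ) = e^(−0.21/0.1893) = 0.3298.
Trapped volume = 610.0 × 0.3298 = 201.18 mL.

201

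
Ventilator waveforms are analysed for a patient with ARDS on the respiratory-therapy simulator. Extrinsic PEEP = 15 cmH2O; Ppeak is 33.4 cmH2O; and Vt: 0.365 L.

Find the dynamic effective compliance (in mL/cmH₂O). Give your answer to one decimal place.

Dynamic compliance = Vt / (PIP − PEEP) = 365 / (33.4 − 15) = 365 / 18.4 = 19.837 mL/cmH2O.

19.8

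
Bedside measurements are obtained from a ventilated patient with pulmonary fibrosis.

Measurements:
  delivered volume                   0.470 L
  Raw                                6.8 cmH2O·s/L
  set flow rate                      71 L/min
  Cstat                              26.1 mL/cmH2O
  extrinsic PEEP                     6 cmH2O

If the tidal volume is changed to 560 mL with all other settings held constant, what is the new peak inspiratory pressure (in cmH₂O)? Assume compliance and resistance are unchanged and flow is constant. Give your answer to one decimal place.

35.5

Flow: 71 L/min ÷ 60 = 1.1833 L/s.
PIP = Vt/C + R·V̇ + PEEP (constant-flow equation of motion).
Only the elastic term changes: ΔPIP = ΔVt / C = (560 − 470) / 26.1 = 3.448 cmH2O.
Original PIP = 470/26.1 + 6.8×1.1833 + 6 = 32.054 cmH2O; new PIP = 32.054 + (3.448) = 35.502 cmH2O.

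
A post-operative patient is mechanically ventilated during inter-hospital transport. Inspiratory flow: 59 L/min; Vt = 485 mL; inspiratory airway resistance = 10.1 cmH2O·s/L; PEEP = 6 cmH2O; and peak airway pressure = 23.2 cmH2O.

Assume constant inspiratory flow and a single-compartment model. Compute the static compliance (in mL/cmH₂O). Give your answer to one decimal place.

Flow: 59 L/min ÷ 60 = 0.9833 L/s.
Equation of motion (constant flow): PIP = Vt/C + R·V̇ + PEEP.
Vt/C = PIP − R·V̇ − PEEP = 23.2 − 10.1×0.9833 − 6 = 23.2 − 9.931 − 6 = 7.269 cmH2O.
C = Vt / 7.269 = 485 / 7.269 = 66.722 mL/cmH2O.

66.7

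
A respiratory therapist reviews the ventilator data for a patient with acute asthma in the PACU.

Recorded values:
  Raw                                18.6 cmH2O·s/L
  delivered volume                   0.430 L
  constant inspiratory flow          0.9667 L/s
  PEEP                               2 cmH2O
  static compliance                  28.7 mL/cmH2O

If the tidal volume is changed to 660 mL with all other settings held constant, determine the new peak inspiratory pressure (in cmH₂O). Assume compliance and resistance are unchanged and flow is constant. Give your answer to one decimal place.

43.0

PIP = Vt/C + R·V̇ + PEEP (constant-flow equation of motion).
Only the elastic term changes: ΔPIP = ΔVt / C = (660 − 430) / 28.7 = 8.014 cmH2O.
Original PIP = 430/28.7 + 18.6×0.9667 + 2 = 34.963 cmH2O; new PIP = 34.963 + (8.014) = 42.977 cmH2O.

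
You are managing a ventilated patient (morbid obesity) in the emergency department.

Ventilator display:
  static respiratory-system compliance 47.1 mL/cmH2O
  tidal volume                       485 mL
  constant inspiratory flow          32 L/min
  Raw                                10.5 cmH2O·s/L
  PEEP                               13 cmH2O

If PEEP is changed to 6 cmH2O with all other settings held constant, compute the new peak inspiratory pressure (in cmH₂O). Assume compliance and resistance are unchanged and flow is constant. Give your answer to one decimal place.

Flow: 32 L/min ÷ 60 = 0.5333 L/s.
PIP = Vt/C + R·V̇ + PEEP (constant-flow equation of motion).
Only the baseline term changes: ΔPIP = ΔPEEP = 6 − 13 = -7.0 cmH2O.
Original PIP = 485/47.1 + 10.5×0.5333 + 13 = 28.897 cmH2O; new PIP = 28.897 + (-7.0) = 21.897 cmH2O.

21.9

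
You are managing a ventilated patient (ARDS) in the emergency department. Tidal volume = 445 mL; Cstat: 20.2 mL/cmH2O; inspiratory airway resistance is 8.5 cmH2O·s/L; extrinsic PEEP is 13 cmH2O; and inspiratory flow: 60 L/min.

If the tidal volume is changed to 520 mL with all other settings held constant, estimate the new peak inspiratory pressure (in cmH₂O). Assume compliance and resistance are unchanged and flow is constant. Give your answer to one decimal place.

47.2

Flow: 60 L/min ÷ 60 = 1 L/s.
PIP = Vt/C + R·V̇ + PEEP (constant-flow equation of motion).
Only the elastic term changes: ΔPIP = ΔVt / C = (520 − 445) / 20.2 = 3.713 cmH2O.
Original PIP = 445/20.2 + 8.5×1 + 13 = 43.53 cmH2O; new PIP = 43.53 + (3.713) = 47.243 cmH2O.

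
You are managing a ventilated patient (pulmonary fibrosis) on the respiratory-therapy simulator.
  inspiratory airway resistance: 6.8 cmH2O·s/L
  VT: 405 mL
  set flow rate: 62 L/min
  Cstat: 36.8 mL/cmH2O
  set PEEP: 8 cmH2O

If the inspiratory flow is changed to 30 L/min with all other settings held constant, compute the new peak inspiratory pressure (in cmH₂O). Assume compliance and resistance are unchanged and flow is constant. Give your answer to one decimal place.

Flow: 62 L/min ÷ 60 = 1.0333 L/s.
New flow: 30 L/min ÷ 60 = 0.5 L/s.
PIP = Vt/C + R·V̇ + PEEP (constant-flow equation of motion).
Only the resistive term changes: ΔPIP = R × ΔV̇ = 6.8 × (0.5 − 1.0333) = 6.8 × -0.5333 = -3.626 cmH2O.
Original PIP = 405/36.8 + 6.8×1.0333 + 8 = 26.032 cmH2O; new PIP = 26.032 + (-3.626) = 22.406 cmH2O.

22.4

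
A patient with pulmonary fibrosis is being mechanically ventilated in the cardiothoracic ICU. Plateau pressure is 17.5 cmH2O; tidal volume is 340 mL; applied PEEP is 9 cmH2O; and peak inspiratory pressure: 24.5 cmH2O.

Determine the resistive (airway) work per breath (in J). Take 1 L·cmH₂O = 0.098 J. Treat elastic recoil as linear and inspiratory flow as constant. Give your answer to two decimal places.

0.23

With constant inspiratory flow the resistive pressure is constant at PIP − Pplat = 24.5 − 17.5 = 7.0 cmH2O, so resistive work = 7.0 × 0.340 = 2.38 L·cmH2O.
× 0.098 J/(L·cmH2O) → 0.2332 J.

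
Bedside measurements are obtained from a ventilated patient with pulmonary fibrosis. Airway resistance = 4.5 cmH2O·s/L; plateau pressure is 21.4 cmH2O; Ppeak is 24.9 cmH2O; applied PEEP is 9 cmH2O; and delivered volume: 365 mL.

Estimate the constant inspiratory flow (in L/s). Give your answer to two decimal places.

0.78

flow = (PIP − Pplat) / Raw = 3.5 / 4.5 = 0.7778 L/s.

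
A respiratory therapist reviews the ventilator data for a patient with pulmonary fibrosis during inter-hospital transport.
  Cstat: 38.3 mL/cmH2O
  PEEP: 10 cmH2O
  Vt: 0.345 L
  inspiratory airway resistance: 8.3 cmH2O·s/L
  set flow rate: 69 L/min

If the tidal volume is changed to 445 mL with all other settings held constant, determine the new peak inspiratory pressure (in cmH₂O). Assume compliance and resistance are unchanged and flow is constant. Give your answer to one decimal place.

31.2

Flow: 69 L/min ÷ 60 = 1.15 L/s.
PIP = Vt/C + R·V̇ + PEEP (constant-flow equation of motion).
Only the elastic term changes: ΔPIP = ΔVt / C = (445 − 345) / 38.3 = 2.611 cmH2O.
Original PIP = 345/38.3 + 8.3×1.15 + 10 = 28.553 cmH2O; new PIP = 28.553 + (2.611) = 31.164 cmH2O.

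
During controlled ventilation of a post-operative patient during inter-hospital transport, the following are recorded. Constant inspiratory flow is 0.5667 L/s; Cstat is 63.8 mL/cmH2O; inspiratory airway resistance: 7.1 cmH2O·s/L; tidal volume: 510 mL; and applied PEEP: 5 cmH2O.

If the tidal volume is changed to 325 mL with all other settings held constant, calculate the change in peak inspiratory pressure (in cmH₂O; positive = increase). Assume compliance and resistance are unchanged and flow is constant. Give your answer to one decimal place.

-2.9

PIP = Vt/C + R·V̇ + PEEP (constant-flow equation of motion).
Only the elastic term changes: ΔPIP = ΔVt / C = (325 − 510) / 63.8 = -2.9 cmH2O.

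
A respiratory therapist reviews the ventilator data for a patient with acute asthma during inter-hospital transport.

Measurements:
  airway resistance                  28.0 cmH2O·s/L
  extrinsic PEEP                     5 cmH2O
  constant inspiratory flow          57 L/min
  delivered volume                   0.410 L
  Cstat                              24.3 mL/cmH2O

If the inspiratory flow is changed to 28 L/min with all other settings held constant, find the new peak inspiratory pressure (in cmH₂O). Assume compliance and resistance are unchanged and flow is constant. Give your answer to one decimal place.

Flow: 57 L/min ÷ 60 = 0.95 L/s.
New flow: 28 L/min ÷ 60 = 0.4667 L/s.
PIP = Vt/C + R·V̇ + PEEP (constant-flow equation of motion).
Only the resistive term changes: ΔPIP = R × ΔV̇ = 28.0 × (0.4667 − 0.95) = 28.0 × -0.4833 = -13.532 cmH2O.
Original PIP = 410/24.3 + 28.0×0.95 + 5 = 48.472 cmH2O; new PIP = 48.472 + (-13.532) = 34.94 cmH2O.

34.9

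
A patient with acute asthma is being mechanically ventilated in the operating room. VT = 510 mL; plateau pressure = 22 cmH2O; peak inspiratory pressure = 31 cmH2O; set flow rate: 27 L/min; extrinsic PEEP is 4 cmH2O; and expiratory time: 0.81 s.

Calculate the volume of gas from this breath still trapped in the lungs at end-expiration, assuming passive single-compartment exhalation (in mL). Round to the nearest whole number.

Flow: 27 L/min ÷ 60 = 0.45 L/s.
R = (PIP − Pplat)/V̇ = (31 − 22) / 0.45 = 9.0/0.45 = 20.0 cmH2O·s/L.
C = Vt/(Pplat − PEEP) = 510.0 / (22 − 4) = 510.0/18.0 = 28.333 mL/cmH2O.
τ = R × C = 20.0 × 0.02833 L/cmH2O = 0.5666 s.
Fraction remaining = e^(−Te/τ) = e^(−0.81/0.5666) = 0.2394.
Trapped volume = 510.0 × 0.2394 = 122.09 mL.

122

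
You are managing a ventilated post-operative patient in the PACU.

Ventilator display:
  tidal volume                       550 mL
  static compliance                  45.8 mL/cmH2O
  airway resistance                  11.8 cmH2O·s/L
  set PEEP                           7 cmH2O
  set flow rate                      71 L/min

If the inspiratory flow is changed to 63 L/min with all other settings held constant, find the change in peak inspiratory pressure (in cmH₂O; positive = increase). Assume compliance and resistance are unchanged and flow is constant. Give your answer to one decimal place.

-1.6

Flow: 71 L/min ÷ 60 = 1.1833 L/s.
New flow: 63 L/min ÷ 60 = 1.05 L/s.
PIP = Vt/C + R·V̇ + PEEP (constant-flow equation of motion).
Only the resistive term changes: ΔPIP = R × ΔV̇ = 11.8 × (1.05 − 1.1833) = 11.8 × -0.1333 = -1.573 cmH2O.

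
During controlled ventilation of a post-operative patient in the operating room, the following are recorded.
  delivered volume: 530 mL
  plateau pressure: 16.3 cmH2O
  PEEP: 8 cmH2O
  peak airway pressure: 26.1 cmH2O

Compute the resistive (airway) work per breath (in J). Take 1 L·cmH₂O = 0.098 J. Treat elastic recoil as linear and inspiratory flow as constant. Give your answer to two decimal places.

With constant inspiratory flow the resistive pressure is constant at PIP − Pplat = 26.1 − 16.3 = 9.8 cmH2O, so resistive work = 9.8 × 0.530 = 5.194 L·cmH2O.
× 0.098 J/(L·cmH2O) → 0.509 J.

0.51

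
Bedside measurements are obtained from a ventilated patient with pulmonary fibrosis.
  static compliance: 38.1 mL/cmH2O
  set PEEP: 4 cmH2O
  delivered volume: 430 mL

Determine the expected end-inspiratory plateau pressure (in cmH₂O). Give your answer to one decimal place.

Pplat = PEEP + Vt / Cstat = 4 + 430 / 38.1 = 4 + 11.286 = 15.286 cmH2O.

15.3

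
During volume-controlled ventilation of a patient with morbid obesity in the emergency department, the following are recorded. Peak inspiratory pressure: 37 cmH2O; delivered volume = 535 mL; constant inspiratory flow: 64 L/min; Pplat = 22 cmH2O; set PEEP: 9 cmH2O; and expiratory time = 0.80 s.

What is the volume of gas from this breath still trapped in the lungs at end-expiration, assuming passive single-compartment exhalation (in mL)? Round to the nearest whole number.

Flow: 64 L/min ÷ 60 = 1.0667 L/s.
R = (PIP − Pplat)/V̇ = (37 − 22) / 1.0667 = 15.0/1.0667 = 14.062 cmH2O·s/L.
C = Vt/(Pplat − PEEP) = 535.0 / (22 − 9) = 535.0/13.0 = 41.154 mL/cmH2O.
τ = R × C = 14.062 × 0.04115 L/cmH2O = 0.5787 s.
Fraction remaining = e^(−Te/τ) = e^(−0.80/0.5787) = 0.251.
Trapped volume = 535.0 × 0.251 = 134.29 mL.

134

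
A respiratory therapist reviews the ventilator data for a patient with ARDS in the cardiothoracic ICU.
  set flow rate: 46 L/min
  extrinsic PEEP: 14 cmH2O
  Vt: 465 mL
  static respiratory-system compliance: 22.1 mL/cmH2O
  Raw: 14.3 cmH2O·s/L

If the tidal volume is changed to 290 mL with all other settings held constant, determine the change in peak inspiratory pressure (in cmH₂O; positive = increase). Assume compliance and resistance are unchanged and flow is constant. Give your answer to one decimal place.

PIP = Vt/C + R·V̇ + PEEP (constant-flow equation of motion).
Only the elastic term changes: ΔPIP = ΔVt / C = (290 − 465) / 22.1 = -7.919 cmH2O.

-7.9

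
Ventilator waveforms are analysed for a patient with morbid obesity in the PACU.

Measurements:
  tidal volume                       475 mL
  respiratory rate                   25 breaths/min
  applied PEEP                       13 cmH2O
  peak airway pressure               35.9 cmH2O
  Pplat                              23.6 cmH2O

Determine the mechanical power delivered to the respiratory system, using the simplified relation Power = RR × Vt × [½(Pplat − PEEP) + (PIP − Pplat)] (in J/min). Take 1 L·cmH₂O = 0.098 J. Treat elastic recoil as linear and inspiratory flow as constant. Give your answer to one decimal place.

20.5

Per-breath work = Vt × [½(Pplat−PEEP) + (PIP−Pplat)] = 0.475 × [0.5×10.6 + 12.3] = 0.475 × 17.6 = 8.36 L·cmH2O.
Power = 25 × 8.36 = 209.0 L·cmH2O/min.
× 0.098 J/(L·cmH2O) → 20.482 J/min.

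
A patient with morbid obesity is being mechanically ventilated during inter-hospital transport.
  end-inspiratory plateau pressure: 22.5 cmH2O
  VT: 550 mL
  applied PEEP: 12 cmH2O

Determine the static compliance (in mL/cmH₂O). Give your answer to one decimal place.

Cstat = Vt / (Pplat − PEEP) = 550 / (22.5 − 12) = 550 / 10.5 = 52.381 mL/cmH2O.

52.4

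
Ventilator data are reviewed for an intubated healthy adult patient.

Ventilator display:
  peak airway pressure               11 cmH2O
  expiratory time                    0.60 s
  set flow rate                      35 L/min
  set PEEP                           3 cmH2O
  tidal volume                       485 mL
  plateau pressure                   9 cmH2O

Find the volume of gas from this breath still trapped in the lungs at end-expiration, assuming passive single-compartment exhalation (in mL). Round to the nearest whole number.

56

Flow: 35 L/min ÷ 60 = 0.5833 L/s.
R = (PIP − Pplat)/V̇ = (11 − 9) / 0.5833 = 2.0/0.5833 = 3.429 cmH2O·s/L.
C = Vt/(Pplat − PEEP) = 485.0 / (9 − 3) = 485.0/6.0 = 80.833 mL/cmH2O.
τ = R × C = 3.429 × 0.08083 L/cmH2O = 0.2772 s.
Fraction remaining = e^(−Te/τ) = e^(−0.60/0.2772) = 0.1148.
Trapped volume = 485.0 × 0.1148 = 55.678 mL.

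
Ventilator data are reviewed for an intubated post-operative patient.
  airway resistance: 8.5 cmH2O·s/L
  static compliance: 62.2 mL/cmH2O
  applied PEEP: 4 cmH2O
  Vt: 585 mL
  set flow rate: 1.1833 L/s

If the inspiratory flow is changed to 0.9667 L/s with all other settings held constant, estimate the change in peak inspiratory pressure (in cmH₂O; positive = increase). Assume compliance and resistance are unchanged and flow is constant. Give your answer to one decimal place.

-1.8

PIP = Vt/C + R·V̇ + PEEP (constant-flow equation of motion).
Only the resistive term changes: ΔPIP = R × ΔV̇ = 8.5 × (0.9667 − 1.1833) = 8.5 × -0.2166 = -1.841 cmH2O.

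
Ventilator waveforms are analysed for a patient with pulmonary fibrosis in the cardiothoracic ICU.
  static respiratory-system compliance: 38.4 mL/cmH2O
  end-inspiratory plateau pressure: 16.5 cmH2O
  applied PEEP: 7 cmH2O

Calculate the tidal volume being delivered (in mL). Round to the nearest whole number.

365

Vt = Cstat × (Pplat − PEEP) = 38.4 × (16.5 − 7) = 38.4 × 9.5 = 364.8 mL.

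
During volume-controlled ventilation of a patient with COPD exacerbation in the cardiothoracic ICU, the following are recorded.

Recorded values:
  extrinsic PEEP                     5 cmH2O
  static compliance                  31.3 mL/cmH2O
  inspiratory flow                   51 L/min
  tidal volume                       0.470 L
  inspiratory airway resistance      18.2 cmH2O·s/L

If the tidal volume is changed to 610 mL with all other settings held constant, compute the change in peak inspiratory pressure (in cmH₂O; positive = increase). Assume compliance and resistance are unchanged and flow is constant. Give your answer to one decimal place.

PIP = Vt/C + R·V̇ + PEEP (constant-flow equation of motion).
Only the elastic term changes: ΔPIP = ΔVt / C = (610 − 470) / 31.3 = 4.473 cmH2O.

4.5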